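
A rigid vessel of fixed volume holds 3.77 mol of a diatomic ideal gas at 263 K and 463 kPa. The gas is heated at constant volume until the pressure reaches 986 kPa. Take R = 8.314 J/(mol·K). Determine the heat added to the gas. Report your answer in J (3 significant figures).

Q ≈ 23300 J

Constant volume ⇒ W = 0, so Q = ΔU = nCᵥΔT with Cᵥ = 5R/2 = 20.79 J/(mol·K).
At constant V, T₂/T₁ = P₂/P₁ ⇒ ΔT = T₁(P₂/P₁ − 1) = 263·(986/463 − 1) = 297.1 K.
ΔU = (3.77)(20.79)(297.1) = 23279 J.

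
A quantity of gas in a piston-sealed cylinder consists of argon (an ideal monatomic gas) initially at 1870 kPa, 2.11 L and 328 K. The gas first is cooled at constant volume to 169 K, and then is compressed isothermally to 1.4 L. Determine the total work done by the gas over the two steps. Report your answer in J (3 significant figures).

Step 1 (isochoric): W = 0 (constant volume).
After step 1: P = 963.5 kPa (V unchanged).
Step 2 (isothermal): W = P₁V₁ ln(V₂/V₁) = (2033) ln(1.4/2.11) = -834 J.
W_total = 0 − 834 = -834 J.

W_total ≈ -834 J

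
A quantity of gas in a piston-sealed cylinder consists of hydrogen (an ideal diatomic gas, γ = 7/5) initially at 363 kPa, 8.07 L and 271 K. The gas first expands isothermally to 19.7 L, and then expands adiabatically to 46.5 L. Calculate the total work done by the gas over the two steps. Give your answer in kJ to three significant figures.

W_total ≈ 4.74 kJ

Step 1 (isothermal): W = P₁V₁ ln(V₂/V₁) = (2929) ln(19.7/8.07) = 2614 J.
After step 1: P = 148.7 kPa, V = 19.7 L, T = 271 K.
Step 2 (adiabatic): W = (P₁V₁ − P₂V₂)/(γ−1) = (2929 − 2078)/0.4 = 2129 J.
W_total = 2614 + 2129 = 4744 J.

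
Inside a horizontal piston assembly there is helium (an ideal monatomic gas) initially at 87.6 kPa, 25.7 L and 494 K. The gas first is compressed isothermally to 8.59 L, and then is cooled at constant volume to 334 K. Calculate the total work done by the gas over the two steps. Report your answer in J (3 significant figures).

W_total ≈ -2470 J

Step 1 (isothermal): W = P₁V₁ ln(V₂/V₁) = (2251) ln(8.59/25.7) = -2467 J.
Step 2 (isochoric): W = 0 (constant volume).
W_total = -2467 + 0 = -2467 J.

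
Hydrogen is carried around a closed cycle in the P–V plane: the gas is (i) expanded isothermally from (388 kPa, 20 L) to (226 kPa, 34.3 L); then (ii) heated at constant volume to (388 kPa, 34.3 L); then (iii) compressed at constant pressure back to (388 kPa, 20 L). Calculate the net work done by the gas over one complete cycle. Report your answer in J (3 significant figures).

W_net ≈ -1360 J

Leg (i): W = PᵢVᵢ ln(V_f/Vᵢ) = (7760) ln(34.3/20) = 4186 J.
Leg (ii): W = 0.
Leg (iii): W = PΔV = (388)(20 − 34.3) = -5548 J.
W_net = 4186 − 5548 = -1363 J.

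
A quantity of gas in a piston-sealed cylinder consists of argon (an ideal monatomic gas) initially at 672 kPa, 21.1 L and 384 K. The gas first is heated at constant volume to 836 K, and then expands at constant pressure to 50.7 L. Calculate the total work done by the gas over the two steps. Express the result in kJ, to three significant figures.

Step 1 (isochoric): W = 0 (constant volume).
After step 1: P = 1463 kPa (V unchanged).
Step 2 (isobaric): W = PΔV = (1463 kPa)(50.7 − 21.1 L) = 43305 J.
W_total = 0 + 43305 = 43305 J.

W_total ≈ 43.3 kJ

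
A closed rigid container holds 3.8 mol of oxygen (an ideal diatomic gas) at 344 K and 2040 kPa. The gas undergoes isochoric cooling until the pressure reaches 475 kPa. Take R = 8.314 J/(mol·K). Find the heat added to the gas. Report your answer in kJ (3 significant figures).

Constant volume ⇒ W = 0, so Q = ΔU = nCᵥΔT with Cᵥ = 5R/2 = 20.79 J/(mol·K).
At constant V, T₂/T₁ = P₂/P₁ ⇒ ΔT = T₁(P₂/P₁ − 1) = 344·(475/2040 − 1) = -263.9 K.
ΔU = (3.8)(20.79)(-263.9) = -20844 J.

Q ≈ -20.8 kJ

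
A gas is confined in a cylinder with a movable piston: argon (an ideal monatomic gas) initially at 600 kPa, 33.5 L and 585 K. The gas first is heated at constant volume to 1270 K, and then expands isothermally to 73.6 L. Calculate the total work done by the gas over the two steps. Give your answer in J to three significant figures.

W_total ≈ 34300 J

Step 1 (isochoric): W = 0 (constant volume).
After step 1: P = 1303 kPa (V unchanged).
Step 2 (isothermal): W = P₁V₁ ln(V₂/V₁) = (43636) ln(73.6/33.5) = 34346 J.
W_total = 0 + 34346 = 34346 J.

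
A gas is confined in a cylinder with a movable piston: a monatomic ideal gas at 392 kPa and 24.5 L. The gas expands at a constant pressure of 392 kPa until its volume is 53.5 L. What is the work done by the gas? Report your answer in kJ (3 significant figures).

W ≈ 11.4 kJ

Isobaric: W = P ΔV.
W = (392 kPa)(53.5 − 24.5 L) = (392)(29) = 11368 J.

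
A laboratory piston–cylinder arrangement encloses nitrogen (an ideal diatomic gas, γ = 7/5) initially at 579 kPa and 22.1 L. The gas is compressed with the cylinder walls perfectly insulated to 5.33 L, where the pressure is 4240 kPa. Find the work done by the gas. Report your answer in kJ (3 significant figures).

Adiabatic: W = (P₁V₁ − P₂V₂)/(γ − 1) with γ = 7/5.
P₁V₁ = 12796 J, P₂V₂ = 22599 J.
W = (12796 − 22599) / 0.4 = -24508 J.

W ≈ -24.5 kJ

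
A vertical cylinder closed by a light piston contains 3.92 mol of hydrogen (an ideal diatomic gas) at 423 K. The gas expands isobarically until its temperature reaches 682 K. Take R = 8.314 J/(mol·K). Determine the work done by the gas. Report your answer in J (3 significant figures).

Isobaric: W = P ΔV = nR ΔT.
W = (3.92)(8.314)(682 − 423) = 8441 J.

W ≈ 8440 J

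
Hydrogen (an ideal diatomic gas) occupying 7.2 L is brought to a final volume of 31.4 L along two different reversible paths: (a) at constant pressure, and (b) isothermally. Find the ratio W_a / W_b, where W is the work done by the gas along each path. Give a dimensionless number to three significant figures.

Path (a) isobaric: W = P₁(V₂ − V₁) → W_a/(P₁V₁) = 3.361.
Path (b) isothermal: W = P₁V₁ ln(V₂/V₁) → W_b/(P₁V₁) = 1.473.
W_a / W_b = 3.361 / 1.473 = 2.282.

W_a / W_b ≈ 2.28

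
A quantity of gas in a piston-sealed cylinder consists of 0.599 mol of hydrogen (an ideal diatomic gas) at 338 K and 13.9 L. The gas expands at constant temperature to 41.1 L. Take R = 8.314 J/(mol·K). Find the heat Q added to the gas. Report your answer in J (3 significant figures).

Isothermal ⇒ ΔU = 0, so Q = W = nRT ln(V₂/V₁).
Q = (0.599)(8.314)(338) ln(41.1/13.9) = 1683 × 1.084 = 1825 J.

Q ≈ 1820 J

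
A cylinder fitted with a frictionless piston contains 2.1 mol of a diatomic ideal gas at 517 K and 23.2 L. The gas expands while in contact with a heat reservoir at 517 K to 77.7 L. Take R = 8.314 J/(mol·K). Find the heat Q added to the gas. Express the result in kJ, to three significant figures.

Isothermal ⇒ ΔU = 0, so Q = W = nRT ln(V₂/V₁).
Q = (2.1)(8.314)(517) ln(77.7/23.2) = 9027 × 1.209 = 10910 J.

Q ≈ 10.9 kJ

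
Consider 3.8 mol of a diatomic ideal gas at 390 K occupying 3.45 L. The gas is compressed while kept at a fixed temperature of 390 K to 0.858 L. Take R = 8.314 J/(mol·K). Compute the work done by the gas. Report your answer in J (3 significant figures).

Isothermal: W = nRT ln(V₂/V₁).
W = (3.8)(8.314)(390) × ln(0.858/3.45)
  = 12321 × -1.392
W_by_gas = -17145 J.

W ≈ -17100 J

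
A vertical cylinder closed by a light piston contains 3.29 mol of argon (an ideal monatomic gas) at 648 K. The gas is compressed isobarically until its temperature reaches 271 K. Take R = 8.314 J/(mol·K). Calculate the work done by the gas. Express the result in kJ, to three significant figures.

W ≈ -10.3 kJ

Isobaric: W = P ΔV = nR ΔT.
W = (3.29)(8.314)(271 − 648) = -10312 J.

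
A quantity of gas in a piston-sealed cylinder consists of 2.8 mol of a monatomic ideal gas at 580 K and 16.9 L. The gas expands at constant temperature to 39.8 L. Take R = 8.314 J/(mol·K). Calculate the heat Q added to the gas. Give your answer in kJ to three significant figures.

Isothermal ⇒ ΔU = 0, so Q = W = nRT ln(V₂/V₁).
Q = (2.8)(8.314)(580) ln(39.8/16.9) = 13502 × 0.8566 = 11565 J.

Q ≈ 11.6 kJ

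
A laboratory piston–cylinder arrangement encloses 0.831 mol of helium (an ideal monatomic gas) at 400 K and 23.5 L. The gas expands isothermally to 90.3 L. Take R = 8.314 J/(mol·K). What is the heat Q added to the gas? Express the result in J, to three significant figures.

Q ≈ 3720 J

Isothermal ⇒ ΔU = 0, so Q = W = nRT ln(V₂/V₁).
Q = (0.831)(8.314)(400) ln(90.3/23.5) = 2764 × 1.346 = 3720 J.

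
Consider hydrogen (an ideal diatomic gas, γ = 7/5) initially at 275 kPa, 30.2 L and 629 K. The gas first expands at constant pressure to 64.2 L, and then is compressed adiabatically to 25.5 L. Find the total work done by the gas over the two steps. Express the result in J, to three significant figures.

Step 1 (isobaric): W = PΔV = (275 kPa)(64.2 − 30.2 L) = 9350 J.
After step 1: P = 275 kPa, V = 64.2 L, T = 1337 K.
Step 2 (adiabatic): W = (P₁V₁ − P₂V₂)/(γ−1) = (17655 − 25543)/0.4 = -19719 J.
W_total = 9350 − 19719 = -10369 J.

W_total ≈ -10400 J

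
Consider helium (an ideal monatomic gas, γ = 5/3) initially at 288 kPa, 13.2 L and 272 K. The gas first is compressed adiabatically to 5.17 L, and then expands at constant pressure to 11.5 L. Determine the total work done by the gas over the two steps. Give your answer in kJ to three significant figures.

W_total ≈ 3.74 kJ

Step 1 (adiabatic): W = (P₁V₁ − P₂V₂)/(γ−1) = (3802 − 7102)/0.667 = -4950 J.
After step 1: P = 1374 kPa, V = 5.17 L, T = 508.1 K.
Step 2 (isobaric): W = PΔV = (1374 kPa)(11.5 − 5.17 L) = 8695 J.
W_total = -4950 + 8695 = 3745 J.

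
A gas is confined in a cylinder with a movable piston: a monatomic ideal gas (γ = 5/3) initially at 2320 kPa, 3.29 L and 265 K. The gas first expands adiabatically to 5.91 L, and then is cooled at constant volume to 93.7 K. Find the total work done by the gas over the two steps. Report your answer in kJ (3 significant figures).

Step 1 (adiabatic): W = (P₁V₁ − P₂V₂)/(γ−1) = (7633 − 5165)/0.667 = 3701 J.
Step 2 (isochoric): W = 0 (constant volume).
W_total = 3701 + 0 = 3701 J.

W_total ≈ 3.70 kJ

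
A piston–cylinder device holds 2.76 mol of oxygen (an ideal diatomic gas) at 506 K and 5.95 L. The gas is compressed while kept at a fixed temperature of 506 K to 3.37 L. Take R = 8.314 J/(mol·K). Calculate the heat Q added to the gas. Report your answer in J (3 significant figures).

Isothermal ⇒ ΔU = 0, so Q = W = nRT ln(V₂/V₁).
Q = (2.76)(8.314)(506) ln(3.37/5.95) = 11611 × -0.5685 = -6601 J.

Q ≈ -6600 J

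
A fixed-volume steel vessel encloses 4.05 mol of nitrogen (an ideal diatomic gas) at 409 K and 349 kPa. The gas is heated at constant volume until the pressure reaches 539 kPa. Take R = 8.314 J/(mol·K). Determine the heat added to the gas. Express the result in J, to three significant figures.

Constant volume ⇒ W = 0, so Q = ΔU = nCᵥΔT with Cᵥ = 5R/2 = 20.79 J/(mol·K).
At constant V, T₂/T₁ = P₂/P₁ ⇒ ΔT = T₁(P₂/P₁ − 1) = 409·(539/349 − 1) = 222.7 K.
ΔU = (4.05)(20.79)(222.7) = 18744 J.

Q ≈ 18700 J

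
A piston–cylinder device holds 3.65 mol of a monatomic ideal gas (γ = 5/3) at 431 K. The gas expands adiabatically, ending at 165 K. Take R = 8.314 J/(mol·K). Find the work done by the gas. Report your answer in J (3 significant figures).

W ≈ 12100 J

Adiabatic ⇒ Q = 0, so W_by = −ΔU = nCᵥ(T₁ − T₂).
Cᵥ = 3R/2 = 12.47 J/(mol·K).
W = (3.65)(12.47)(431 − 165) = 12108 J.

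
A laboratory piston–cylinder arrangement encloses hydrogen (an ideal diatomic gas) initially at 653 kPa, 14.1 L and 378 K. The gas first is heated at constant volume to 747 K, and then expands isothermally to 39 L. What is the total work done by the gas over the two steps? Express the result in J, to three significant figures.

Step 1 (isochoric): W = 0 (constant volume).
After step 1: P = 1290 kPa (V unchanged).
Step 2 (isothermal): W = P₁V₁ ln(V₂/V₁) = (18195) ln(39/14.1) = 18512 J.
W_total = 0 + 18512 = 18512 J.

W_total ≈ 18500 J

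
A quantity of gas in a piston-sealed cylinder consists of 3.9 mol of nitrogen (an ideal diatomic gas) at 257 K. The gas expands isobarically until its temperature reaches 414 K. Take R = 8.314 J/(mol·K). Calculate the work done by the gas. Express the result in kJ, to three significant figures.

W ≈ 5.09 kJ

Isobaric: W = P ΔV = nR ΔT.
W = (3.9)(8.314)(414 − 257) = 5091 J.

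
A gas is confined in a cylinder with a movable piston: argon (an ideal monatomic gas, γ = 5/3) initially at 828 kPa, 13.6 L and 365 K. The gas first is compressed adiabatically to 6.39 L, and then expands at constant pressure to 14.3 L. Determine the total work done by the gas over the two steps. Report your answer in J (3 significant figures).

W_total ≈ 12000 J

Step 1 (adiabatic): W = (P₁V₁ − P₂V₂)/(γ−1) = (11261 − 18632)/0.667 = -11057 J.
After step 1: P = 2916 kPa, V = 6.39 L, T = 603.9 K.
Step 2 (isobaric): W = PΔV = (2916 kPa)(14.3 − 6.39 L) = 23064 J.
W_total = -11057 + 23064 = 12007 J.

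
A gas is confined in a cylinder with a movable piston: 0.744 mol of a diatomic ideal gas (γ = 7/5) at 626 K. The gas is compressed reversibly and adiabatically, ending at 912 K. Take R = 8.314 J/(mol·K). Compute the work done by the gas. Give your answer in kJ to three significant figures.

W ≈ -4.42 kJ

Adiabatic ⇒ Q = 0, so W_by = −ΔU = nCᵥ(T₁ − T₂).
Cᵥ = 5R/2 = 20.79 J/(mol·K).
W = (0.744)(20.79)(626 − 912) = -4423 J.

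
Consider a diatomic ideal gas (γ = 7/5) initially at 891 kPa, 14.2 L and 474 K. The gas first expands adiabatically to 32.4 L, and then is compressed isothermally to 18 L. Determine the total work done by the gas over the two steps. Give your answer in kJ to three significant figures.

W_total ≈ 3.54 kJ

Step 1 (adiabatic): W = (P₁V₁ − P₂V₂)/(γ−1) = (12652 − 9096)/0.4 = 8890 J.
After step 1: P = 280.7 kPa, V = 32.4 L, T = 340.8 K.
Step 2 (isothermal): W = P₁V₁ ln(V₂/V₁) = (9096) ln(18/32.4) = -5347 J.
W_total = 8890 − 5347 = 3543 J.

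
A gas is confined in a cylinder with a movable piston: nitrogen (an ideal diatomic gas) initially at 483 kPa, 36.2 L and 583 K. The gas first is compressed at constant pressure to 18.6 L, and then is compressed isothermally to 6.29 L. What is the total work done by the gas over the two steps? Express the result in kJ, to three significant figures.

Step 1 (isobaric): W = PΔV = (483 kPa)(18.6 − 36.2 L) = -8501 J.
After step 1: P = 483 kPa, V = 18.6 L, T = 299.6 K.
Step 2 (isothermal): W = P₁V₁ ln(V₂/V₁) = (8984) ln(6.29/18.6) = -9740 J.
W_total = -8501 − 9740 = -18241 J.

W_total ≈ -18.2 kJ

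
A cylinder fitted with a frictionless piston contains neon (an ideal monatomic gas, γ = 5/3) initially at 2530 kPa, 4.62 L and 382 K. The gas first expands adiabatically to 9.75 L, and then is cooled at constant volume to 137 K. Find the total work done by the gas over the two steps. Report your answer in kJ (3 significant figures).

Step 1 (adiabatic): W = (P₁V₁ − P₂V₂)/(γ−1) = (11689 − 7104)/0.667 = 6876 J.
Step 2 (isochoric): W = 0 (constant volume).
W_total = 6876 + 0 = 6876 J.

W_total ≈ 6.88 kJ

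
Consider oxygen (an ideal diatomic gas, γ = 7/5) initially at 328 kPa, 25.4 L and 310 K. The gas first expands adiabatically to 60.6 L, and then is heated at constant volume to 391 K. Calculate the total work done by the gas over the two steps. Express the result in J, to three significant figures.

Step 1 (adiabatic): W = (P₁V₁ − P₂V₂)/(γ−1) = (8331 − 5884)/0.4 = 6119 J.
Step 2 (isochoric): W = 0 (constant volume).
W_total = 6119 + 0 = 6119 J.

W_total ≈ 6120 J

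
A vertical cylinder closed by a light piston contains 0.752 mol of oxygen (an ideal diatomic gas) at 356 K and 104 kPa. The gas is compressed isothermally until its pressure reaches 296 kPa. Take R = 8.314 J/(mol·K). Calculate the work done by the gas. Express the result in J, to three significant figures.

Isothermal process: W = nRT ln(V₂/V₁) = nRT ln(P₁/P₂).
W = (0.752)(8.314)(356) × ln(104/296)
  = 2226 × ln(0.3514) = 2226 × -1.046
W_by_gas = -2328 J.

W ≈ -2330 J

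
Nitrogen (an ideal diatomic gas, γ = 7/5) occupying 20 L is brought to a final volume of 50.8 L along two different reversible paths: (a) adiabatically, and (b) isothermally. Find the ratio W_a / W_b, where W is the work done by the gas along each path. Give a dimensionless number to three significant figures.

W_a / W_b ≈ 0.835

Path (a) adiabatic: W = P₁V₁(1 − (V₁/V₂)^(γ−1))/(γ−1) → W_a/(P₁V₁) = 0.7781.
Path (b) isothermal: W = P₁V₁ ln(V₂/V₁) → W_b/(P₁V₁) = 0.9322.
W_a / W_b = 0.7781 / 0.9322 = 0.8347.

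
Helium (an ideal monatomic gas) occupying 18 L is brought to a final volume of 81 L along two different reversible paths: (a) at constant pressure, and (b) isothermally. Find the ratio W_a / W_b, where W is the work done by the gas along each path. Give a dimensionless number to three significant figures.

Path (a) isobaric: W = P₁(V₂ − V₁) → W_a/(P₁V₁) = 3.5.
Path (b) isothermal: W = P₁V₁ ln(V₂/V₁) → W_b/(P₁V₁) = 1.504.
W_a / W_b = 3.5 / 1.504 = 2.327.

W_a / W_b ≈ 2.33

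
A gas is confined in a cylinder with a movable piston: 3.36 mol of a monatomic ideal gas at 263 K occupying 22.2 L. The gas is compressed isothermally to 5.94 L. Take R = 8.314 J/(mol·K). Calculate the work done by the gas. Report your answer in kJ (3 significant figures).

Isothermal: W = nRT ln(V₂/V₁).
W = (3.36)(8.314)(263) × ln(5.94/22.2)
  = 7347 × -1.318
W_by_gas = -9686 J.

W ≈ -9.69 kJ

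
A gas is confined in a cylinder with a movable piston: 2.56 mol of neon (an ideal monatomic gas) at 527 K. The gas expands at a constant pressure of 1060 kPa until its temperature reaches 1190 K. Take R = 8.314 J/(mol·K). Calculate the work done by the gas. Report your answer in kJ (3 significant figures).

W ≈ 14.1 kJ

Isobaric: W = P ΔV = nR ΔT.
W = (2.56)(8.314)(1190 − 527) = 14111 J.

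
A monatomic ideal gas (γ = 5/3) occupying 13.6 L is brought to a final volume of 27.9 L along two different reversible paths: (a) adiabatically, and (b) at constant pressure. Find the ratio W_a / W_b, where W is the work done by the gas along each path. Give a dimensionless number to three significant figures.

W_a / W_b ≈ 0.543

Path (a) adiabatic: W = P₁V₁(1 − (V₁/V₂)^(γ−1))/(γ−1) → W_a/(P₁V₁) = 0.5709.
Path (b) isobaric: W = P₁(V₂ − V₁) → W_b/(P₁V₁) = 1.051.
W_a / W_b = 0.5709 / 1.051 = 0.543.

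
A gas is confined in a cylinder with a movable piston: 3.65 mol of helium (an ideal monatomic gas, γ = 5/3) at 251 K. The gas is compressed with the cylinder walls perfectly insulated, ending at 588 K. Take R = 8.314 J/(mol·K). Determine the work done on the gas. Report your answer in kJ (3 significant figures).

Adiabatic ⇒ Q = 0, so W_by = −ΔU = nCᵥ(T₁ − T₂).
Cᵥ = 3R/2 = 12.47 J/(mol·K).
W = (3.65)(12.47)(251 − 588) = -15340 J.
Work on gas = −W_by = 15340 J.

W ≈ 15.3 kJ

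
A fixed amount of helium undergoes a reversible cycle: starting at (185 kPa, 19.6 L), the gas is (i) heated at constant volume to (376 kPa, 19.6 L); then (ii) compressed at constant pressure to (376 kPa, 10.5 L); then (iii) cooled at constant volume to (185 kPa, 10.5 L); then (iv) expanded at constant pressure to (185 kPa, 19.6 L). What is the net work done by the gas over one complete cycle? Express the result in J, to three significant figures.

W_net ≈ -1740 J

Constant-volume legs do no work.
W(ii) = (376)(10.5 − 19.6) = -3422 J; W(iv) = (185)(19.6 − 10.5) = 1684 J.
W_net = -3422 + 1684 = -1738 J (the counter-clockwise enclosed area).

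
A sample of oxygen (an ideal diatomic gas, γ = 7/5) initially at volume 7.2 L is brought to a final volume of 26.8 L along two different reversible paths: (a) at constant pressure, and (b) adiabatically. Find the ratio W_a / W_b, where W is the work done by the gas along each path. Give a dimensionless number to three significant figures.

Path (a) isobaric: W = P₁(V₂ − V₁) → W_a/(P₁V₁) = 2.722.
Path (b) adiabatic: W = P₁V₁(1 − (V₁/V₂)^(γ−1))/(γ−1) → W_b/(P₁V₁) = 1.022.
W_a / W_b = 2.722 / 1.022 = 2.663.

W_a / W_b ≈ 2.66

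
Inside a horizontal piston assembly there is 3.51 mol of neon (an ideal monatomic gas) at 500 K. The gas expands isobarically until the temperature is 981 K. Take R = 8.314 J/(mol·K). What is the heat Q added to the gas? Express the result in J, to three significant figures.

Isobaric: W = nRΔT = (3.51)(8.314)(481) = 14037 J.
ΔU = nCᵥΔT with Cᵥ = 3R/2: ΔU = (3.51)(12.47)(481) = 21055 J.
Q = ΔU + W = 21055 + 14037 = 35092 J.

Q ≈ 35100 J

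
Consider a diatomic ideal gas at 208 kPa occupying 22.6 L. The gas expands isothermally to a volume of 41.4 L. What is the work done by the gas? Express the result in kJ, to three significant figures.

W ≈ 2.85 kJ

Isothermal: W = nRT ln(V₂/V₁) = P₁V₁ ln(V₂/V₁).
P₁V₁ = (208 kPa)(22.6 L) = 4701 J.
W = 4701 × ln(41.4/22.6) = 4701 × 0.6053
W_by_gas = 2846 J.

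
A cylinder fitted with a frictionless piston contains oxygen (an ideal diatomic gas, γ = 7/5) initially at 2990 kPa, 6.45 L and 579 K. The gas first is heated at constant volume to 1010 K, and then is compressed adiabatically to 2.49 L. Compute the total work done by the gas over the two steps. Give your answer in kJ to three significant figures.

Step 1 (isochoric): W = 0 (constant volume).
After step 1: P = 5216 kPa (V unchanged).
Step 2 (adiabatic): W = (P₁V₁ − P₂V₂)/(γ−1) = (33641 − 49229)/0.4 = -38968 J.
W_total = 0 − 38968 = -38968 J.

W_total ≈ -39.0 kJ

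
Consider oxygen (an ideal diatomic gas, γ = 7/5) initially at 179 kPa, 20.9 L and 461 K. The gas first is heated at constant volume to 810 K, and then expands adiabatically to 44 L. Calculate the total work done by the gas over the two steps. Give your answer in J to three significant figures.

Step 1 (isochoric): W = 0 (constant volume).
After step 1: P = 314.5 kPa (V unchanged).
Step 2 (adiabatic): W = (P₁V₁ − P₂V₂)/(γ−1) = (6573 − 4880)/0.4 = 4232 J.
W_total = 0 + 4232 = 4232 J.

W_total ≈ 4230 J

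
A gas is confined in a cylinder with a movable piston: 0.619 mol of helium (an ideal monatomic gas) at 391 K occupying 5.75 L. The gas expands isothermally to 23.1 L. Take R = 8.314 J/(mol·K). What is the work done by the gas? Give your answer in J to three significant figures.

Isothermal: W = nRT ln(V₂/V₁).
W = (0.619)(8.314)(391) × ln(23.1/5.75)
  = 2012 × 1.391
W_by_gas = 2798 J.

W ≈ 2800 J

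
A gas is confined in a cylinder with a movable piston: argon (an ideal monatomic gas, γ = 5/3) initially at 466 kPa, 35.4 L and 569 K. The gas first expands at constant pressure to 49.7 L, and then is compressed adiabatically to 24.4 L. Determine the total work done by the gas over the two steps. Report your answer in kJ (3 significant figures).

W_total ≈ -14.4 kJ

Step 1 (isobaric): W = PΔV = (466 kPa)(49.7 − 35.4 L) = 6664 J.
After step 1: P = 466 kPa, V = 49.7 L, T = 798.9 K.
Step 2 (adiabatic): W = (P₁V₁ − P₂V₂)/(γ−1) = (23160 − 37215)/0.667 = -21082 J.
W_total = 6664 − 21082 = -14419 J.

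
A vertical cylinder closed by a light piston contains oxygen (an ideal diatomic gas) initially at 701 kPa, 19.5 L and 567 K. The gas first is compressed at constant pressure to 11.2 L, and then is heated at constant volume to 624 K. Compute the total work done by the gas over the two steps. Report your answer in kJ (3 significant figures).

Step 1 (isobaric): W = PΔV = (701 kPa)(11.2 − 19.5 L) = -5818 J.
Step 2 (isochoric): W = 0 (constant volume).
W_total = -5818 + 0 = -5818 J.

W_total ≈ -5.82 kJ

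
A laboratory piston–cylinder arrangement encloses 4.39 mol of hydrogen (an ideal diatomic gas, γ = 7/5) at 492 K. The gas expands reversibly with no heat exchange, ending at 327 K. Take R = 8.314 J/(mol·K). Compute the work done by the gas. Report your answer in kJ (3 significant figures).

W ≈ 15.1 kJ

Adiabatic ⇒ Q = 0, so W_by = −ΔU = nCᵥ(T₁ − T₂).
Cᵥ = 5R/2 = 20.79 J/(mol·K).
W = (4.39)(20.79)(492 − 327) = 15056 J.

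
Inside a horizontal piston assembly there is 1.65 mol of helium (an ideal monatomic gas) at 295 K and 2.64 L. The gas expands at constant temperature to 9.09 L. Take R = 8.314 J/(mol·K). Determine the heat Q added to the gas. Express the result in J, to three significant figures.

Isothermal ⇒ ΔU = 0, so Q = W = nRT ln(V₂/V₁).
Q = (1.65)(8.314)(295) ln(9.09/2.64) = 4047 × 1.236 = 5003 J.

Q ≈ 5000 J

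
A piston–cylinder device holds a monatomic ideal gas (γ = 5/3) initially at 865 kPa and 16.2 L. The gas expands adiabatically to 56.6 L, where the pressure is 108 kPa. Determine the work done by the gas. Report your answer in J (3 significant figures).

Adiabatic: W = (P₁V₁ − P₂V₂)/(γ − 1) with γ = 5/3.
P₁V₁ = 14013 J, P₂V₂ = 6113 J.
W = (14013 − 6113) / 0.6667 = 11850 J.

W ≈ 11900 J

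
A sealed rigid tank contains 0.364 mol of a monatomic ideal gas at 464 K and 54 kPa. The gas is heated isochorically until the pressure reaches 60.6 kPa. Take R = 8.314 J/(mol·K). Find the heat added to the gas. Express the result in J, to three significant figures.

Q ≈ 257 J

Constant volume ⇒ W = 0, so Q = ΔU = nCᵥΔT with Cᵥ = 3R/2 = 12.47 J/(mol·K).
At constant V, T₂/T₁ = P₂/P₁ ⇒ ΔT = T₁(P₂/P₁ − 1) = 464·(60.6/54 − 1) = 56.71 K.
ΔU = (0.364)(12.47)(56.71) = 257.4 J.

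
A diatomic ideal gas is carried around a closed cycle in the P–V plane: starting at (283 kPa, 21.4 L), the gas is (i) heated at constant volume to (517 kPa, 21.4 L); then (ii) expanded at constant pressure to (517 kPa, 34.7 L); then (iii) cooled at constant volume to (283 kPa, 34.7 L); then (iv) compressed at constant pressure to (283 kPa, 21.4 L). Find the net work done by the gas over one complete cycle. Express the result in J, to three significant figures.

Constant-volume legs do no work.
W(ii) = (517)(34.7 − 21.4) = 6876 J; W(iv) = (283)(21.4 − 34.7) = -3764 J.
W_net = 6876 − 3764 = 3112 J (the clockwise enclosed area).

W_net ≈ 3110 J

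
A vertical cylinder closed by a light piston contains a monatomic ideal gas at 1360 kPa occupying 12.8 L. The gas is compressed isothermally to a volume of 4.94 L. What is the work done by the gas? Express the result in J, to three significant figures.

Isothermal: W = nRT ln(V₂/V₁) = P₁V₁ ln(V₂/V₁).
P₁V₁ = (1360 kPa)(12.8 L) = 17408 J.
W = 17408 × ln(4.94/12.8) = 17408 × -0.9521
W_by_gas = -16574 J.

W ≈ -16600 J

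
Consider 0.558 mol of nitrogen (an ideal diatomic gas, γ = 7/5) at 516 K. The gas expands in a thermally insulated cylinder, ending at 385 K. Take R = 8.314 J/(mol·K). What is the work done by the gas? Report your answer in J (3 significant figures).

W ≈ 1520 J

Adiabatic ⇒ Q = 0, so W_by = −ΔU = nCᵥ(T₁ − T₂).
Cᵥ = 5R/2 = 20.79 J/(mol·K).
W = (0.558)(20.79)(516 − 385) = 1519 J.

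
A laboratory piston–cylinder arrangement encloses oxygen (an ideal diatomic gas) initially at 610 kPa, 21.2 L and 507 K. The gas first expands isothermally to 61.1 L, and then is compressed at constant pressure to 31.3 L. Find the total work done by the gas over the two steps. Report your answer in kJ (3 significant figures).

Step 1 (isothermal): W = P₁V₁ ln(V₂/V₁) = (12932) ln(61.1/21.2) = 13689 J.
After step 1: P = 211.7 kPa, V = 61.1 L, T = 507 K.
Step 2 (isobaric): W = PΔV = (211.7 kPa)(31.3 − 61.1 L) = -6307 J.
W_total = 13689 − 6307 = 7381 J.

W_total ≈ 7.38 kJ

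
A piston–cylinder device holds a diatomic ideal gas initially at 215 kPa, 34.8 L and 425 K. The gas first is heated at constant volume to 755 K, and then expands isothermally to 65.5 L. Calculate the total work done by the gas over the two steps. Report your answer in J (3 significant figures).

W_total ≈ 8410 J

Step 1 (isochoric): W = 0 (constant volume).
After step 1: P = 381.9 kPa (V unchanged).
Step 2 (isothermal): W = P₁V₁ ln(V₂/V₁) = (13292) ln(65.5/34.8) = 8406 J.
W_total = 0 + 8406 = 8406 J.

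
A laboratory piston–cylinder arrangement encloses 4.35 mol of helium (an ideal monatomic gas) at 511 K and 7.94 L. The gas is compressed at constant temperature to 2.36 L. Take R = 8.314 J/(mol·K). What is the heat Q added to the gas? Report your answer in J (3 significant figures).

Isothermal ⇒ ΔU = 0, so Q = W = nRT ln(V₂/V₁).
Q = (4.35)(8.314)(511) ln(2.36/7.94) = 18481 × -1.213 = -22422 J.

Q ≈ -22400 J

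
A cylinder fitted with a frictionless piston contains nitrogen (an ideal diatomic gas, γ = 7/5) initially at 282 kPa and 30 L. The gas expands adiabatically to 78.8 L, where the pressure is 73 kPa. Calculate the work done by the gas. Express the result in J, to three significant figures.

W ≈ 6770 J

Adiabatic: W = (P₁V₁ − P₂V₂)/(γ − 1) with γ = 7/5.
P₁V₁ = 8460 J, P₂V₂ = 5752 J.
W = (8460 − 5752) / 0.4 = 6769 J.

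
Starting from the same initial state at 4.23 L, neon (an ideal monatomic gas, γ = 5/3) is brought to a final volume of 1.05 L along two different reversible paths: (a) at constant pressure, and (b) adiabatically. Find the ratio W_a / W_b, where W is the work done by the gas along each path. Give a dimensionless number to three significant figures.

W_a / W_b ≈ 0.327

Path (a) isobaric: W = P₁(V₂ − V₁) → W_a/(P₁V₁) = -0.7518.
Path (b) adiabatic: W = P₁V₁(1 − (V₁/V₂)^(γ−1))/(γ−1) → W_b/(P₁V₁) = -2.298.
W_a / W_b = -0.7518 / -2.298 = 0.3272.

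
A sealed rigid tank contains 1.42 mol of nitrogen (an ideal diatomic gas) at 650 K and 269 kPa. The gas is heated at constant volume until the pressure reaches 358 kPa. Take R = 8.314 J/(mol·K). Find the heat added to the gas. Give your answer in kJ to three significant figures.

Q ≈ 6.35 kJ

Constant volume ⇒ W = 0, so Q = ΔU = nCᵥΔT with Cᵥ = 5R/2 = 20.79 J/(mol·K).
At constant V, T₂/T₁ = P₂/P₁ ⇒ ΔT = T₁(P₂/P₁ − 1) = 650·(358/269 − 1) = 215.1 K.
ΔU = (1.42)(20.79)(215.1) = 6347 J.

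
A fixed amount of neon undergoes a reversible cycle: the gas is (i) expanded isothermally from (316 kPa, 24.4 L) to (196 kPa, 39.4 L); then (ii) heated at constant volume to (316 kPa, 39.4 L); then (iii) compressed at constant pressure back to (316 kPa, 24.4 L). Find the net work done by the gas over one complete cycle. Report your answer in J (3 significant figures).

Leg (i): W = PᵢVᵢ ln(V_f/Vᵢ) = (7710) ln(39.4/24.4) = 3695 J.
Leg (ii): W = 0.
Leg (iii): W = PΔV = (316)(24.4 − 39.4) = -4740 J.
W_net = 3695 − 4740 = -1045 J.

W_net ≈ -1050 J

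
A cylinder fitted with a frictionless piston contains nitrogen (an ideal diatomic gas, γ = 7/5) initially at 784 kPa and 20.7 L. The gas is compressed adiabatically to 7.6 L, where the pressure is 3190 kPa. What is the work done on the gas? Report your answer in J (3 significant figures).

Adiabatic: W = (P₁V₁ − P₂V₂)/(γ − 1) with γ = 7/5.
P₁V₁ = 16229 J, P₂V₂ = 24244 J.
W = (16229 − 24244) / 0.4 = -20038 J.
Work on gas = −W_by = 20038 J.

W ≈ 20000 J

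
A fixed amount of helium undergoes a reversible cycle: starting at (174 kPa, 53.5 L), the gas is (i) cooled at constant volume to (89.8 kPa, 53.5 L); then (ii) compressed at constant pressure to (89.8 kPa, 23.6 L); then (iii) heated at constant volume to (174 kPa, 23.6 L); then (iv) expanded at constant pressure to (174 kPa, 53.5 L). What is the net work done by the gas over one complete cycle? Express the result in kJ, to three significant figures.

Constant-volume legs do no work.
W(ii) = (89.8)(23.6 − 53.5) = -2685 J; W(iv) = (174)(53.5 − 23.6) = 5203 J.
W_net = -2685 + 5203 = 2518 J (the clockwise enclosed area).

W_net ≈ 2.52 kJ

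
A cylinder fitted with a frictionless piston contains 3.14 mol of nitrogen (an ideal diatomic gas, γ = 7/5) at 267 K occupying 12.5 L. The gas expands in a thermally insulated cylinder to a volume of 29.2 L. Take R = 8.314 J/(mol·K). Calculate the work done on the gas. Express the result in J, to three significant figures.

W ≈ -5010 J

Adiabatic: TV^(γ−1) = const with γ = 7/5.
T₂ = T₁ (V₁/V₂)^(γ−1) = 267 × (12.5/29.2)^0.4 = 267 × 0.7122 = 190.2 K.
W_by = nCᵥ(T₁ − T₂) = (3.14)(20.79)(267 − 190.2) = 5015 J.
Work on gas = −W_by = -5015 J.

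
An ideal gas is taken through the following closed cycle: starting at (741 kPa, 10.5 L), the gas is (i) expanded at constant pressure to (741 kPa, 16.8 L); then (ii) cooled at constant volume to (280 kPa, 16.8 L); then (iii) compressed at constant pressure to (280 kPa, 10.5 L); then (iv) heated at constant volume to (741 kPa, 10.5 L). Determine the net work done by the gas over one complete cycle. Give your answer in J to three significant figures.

W_net ≈ 2900 J

Constant-volume legs do no work.
W(i) = (741)(16.8 − 10.5) = 4668 J; W(iii) = (280)(10.5 − 16.8) = -1764 J.
W_net = 4668 − 1764 = 2904 J (the clockwise enclosed area).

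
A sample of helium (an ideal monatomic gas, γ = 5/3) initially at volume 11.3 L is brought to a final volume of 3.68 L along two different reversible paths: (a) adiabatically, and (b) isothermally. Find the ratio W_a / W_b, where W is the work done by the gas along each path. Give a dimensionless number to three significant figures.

Path (a) adiabatic: W = P₁V₁(1 − (V₁/V₂)^(γ−1))/(γ−1) → W_a/(P₁V₁) = -1.669.
Path (b) isothermal: W = P₁V₁ ln(V₂/V₁) → W_b/(P₁V₁) = -1.122.
W_a / W_b = -1.669 / -1.122 = 1.488.

W_a / W_b ≈ 1.49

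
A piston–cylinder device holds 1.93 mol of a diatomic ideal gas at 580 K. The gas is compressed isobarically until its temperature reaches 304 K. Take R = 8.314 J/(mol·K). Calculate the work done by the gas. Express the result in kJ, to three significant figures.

Isobaric: W = P ΔV = nR ΔT.
W = (1.93)(8.314)(304 − 580) = -4429 J.

W ≈ -4.43 kJ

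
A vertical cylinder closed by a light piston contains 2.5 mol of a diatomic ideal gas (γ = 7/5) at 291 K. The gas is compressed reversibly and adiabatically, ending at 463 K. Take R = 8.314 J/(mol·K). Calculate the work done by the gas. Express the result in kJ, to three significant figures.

W ≈ -8.94 kJ

Adiabatic ⇒ Q = 0, so W_by = −ΔU = nCᵥ(T₁ − T₂).
Cᵥ = 5R/2 = 20.79 J/(mol·K).
W = (2.5)(20.79)(291 − 463) = -8938 J.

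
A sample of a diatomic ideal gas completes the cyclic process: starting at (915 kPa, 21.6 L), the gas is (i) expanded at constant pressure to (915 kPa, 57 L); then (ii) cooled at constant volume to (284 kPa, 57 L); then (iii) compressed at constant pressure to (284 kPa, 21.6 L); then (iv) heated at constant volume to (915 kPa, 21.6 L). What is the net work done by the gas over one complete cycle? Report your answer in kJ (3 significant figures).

Constant-volume legs do no work.
W(i) = (915)(57 − 21.6) = 32391 J; W(iii) = (284)(21.6 − 57) = -10054 J.
W_net = 32391 − 10054 = 22337 J (the clockwise enclosed area).

W_net ≈ 22.3 kJ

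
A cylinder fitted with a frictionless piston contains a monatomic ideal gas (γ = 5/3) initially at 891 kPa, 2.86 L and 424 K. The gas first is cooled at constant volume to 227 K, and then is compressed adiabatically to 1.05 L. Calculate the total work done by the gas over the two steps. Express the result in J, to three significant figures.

Step 1 (isochoric): W = 0 (constant volume).
After step 1: P = 477 kPa (V unchanged).
Step 2 (adiabatic): W = (P₁V₁ − P₂V₂)/(γ−1) = (1364 − 2661)/0.667 = -1945 J.
W_total = 0 − 1945 = -1945 J.

W_total ≈ -1940 J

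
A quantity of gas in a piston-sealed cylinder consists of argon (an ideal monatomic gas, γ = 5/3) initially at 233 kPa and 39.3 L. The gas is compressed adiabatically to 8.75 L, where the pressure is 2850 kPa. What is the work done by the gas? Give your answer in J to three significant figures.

W ≈ -23700 J

Adiabatic: W = (P₁V₁ − P₂V₂)/(γ − 1) with γ = 5/3.
P₁V₁ = 9157 J, P₂V₂ = 24938 J.
W = (9157 − 24938) / 0.6667 = -23671 J.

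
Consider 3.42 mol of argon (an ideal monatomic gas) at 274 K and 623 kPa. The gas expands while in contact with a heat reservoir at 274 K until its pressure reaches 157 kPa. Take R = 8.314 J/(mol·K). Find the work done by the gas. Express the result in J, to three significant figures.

W ≈ 10700 J

Isothermal process: W = nRT ln(V₂/V₁) = nRT ln(P₁/P₂).
W = (3.42)(8.314)(274) × ln(623/157)
  = 7791 × ln(3.968) = 7791 × 1.378
W_by_gas = 10738 J.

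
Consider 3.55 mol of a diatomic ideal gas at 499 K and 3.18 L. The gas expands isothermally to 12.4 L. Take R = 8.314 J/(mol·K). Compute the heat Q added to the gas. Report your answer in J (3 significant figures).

Isothermal ⇒ ΔU = 0, so Q = W = nRT ln(V₂/V₁).
Q = (3.55)(8.314)(499) ln(12.4/3.18) = 14728 × 1.361 = 20042 J.

Q ≈ 20000 J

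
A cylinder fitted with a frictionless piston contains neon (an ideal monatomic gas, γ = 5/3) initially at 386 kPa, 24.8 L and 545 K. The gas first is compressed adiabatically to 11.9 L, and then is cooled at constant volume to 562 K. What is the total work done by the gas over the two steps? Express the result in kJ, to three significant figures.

Step 1 (adiabatic): W = (P₁V₁ − P₂V₂)/(γ−1) = (9573 − 15619)/0.667 = -9069 J.
Step 2 (isochoric): W = 0 (constant volume).
W_total = -9069 + 0 = -9069 J.

W_total ≈ -9.07 kJ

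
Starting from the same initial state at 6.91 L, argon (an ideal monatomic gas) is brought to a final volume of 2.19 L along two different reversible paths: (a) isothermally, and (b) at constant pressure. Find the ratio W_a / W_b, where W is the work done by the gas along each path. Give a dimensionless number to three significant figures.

Path (a) isothermal: W = P₁V₁ ln(V₂/V₁) → W_a/(P₁V₁) = -1.149.
Path (b) isobaric: W = P₁(V₂ − V₁) → W_b/(P₁V₁) = -0.6831.
W_a / W_b = -1.149 / -0.6831 = 1.682.

W_a / W_b ≈ 1.68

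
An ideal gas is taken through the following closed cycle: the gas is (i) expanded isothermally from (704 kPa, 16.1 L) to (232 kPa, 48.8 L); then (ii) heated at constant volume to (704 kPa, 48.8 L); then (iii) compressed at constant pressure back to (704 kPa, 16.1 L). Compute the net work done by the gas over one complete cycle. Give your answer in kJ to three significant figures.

W_net ≈ -10.5 kJ

Leg (i): W = PᵢVᵢ ln(V_f/Vᵢ) = (11334) ln(48.8/16.1) = 12569 J.
Leg (ii): W = 0.
Leg (iii): W = PΔV = (704)(16.1 − 48.8) = -23021 J.
W_net = 12569 − 23021 = -10452 J.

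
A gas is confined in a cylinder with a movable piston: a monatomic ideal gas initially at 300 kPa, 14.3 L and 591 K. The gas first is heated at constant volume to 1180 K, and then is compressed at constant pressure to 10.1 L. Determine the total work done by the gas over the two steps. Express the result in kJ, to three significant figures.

W_total ≈ -2.52 kJ

Step 1 (isochoric): W = 0 (constant volume).
After step 1: P = 599 kPa (V unchanged).
Step 2 (isobaric): W = PΔV = (599 kPa)(10.1 − 14.3 L) = -2516 J.
W_total = 0 − 2516 = -2516 J.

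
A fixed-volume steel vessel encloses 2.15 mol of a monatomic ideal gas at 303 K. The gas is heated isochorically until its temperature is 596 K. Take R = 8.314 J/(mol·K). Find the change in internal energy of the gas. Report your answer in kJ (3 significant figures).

Constant volume ⇒ W = 0, so Q = ΔU = nCᵥΔT with Cᵥ = 3R/2 = 12.47 J/(mol·K).
ΔU = (2.15)(12.47)(596 − 303) = 7856 J.

ΔU ≈ 7.86 kJ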